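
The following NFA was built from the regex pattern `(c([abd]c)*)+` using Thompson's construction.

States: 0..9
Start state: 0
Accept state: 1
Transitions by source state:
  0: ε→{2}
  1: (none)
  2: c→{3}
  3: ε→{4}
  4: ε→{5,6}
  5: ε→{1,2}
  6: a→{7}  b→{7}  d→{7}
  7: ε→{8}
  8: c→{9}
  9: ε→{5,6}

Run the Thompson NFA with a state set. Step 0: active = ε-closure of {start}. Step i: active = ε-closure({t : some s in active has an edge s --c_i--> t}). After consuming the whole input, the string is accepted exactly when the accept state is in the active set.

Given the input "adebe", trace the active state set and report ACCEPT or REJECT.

S₀ = ε-closure({0}) = {0,2}
'a' @ 1: {}  — no active states
rest 'debe' ignored (set empty)
final: {}; accept 1 not in set

Answer: REJECT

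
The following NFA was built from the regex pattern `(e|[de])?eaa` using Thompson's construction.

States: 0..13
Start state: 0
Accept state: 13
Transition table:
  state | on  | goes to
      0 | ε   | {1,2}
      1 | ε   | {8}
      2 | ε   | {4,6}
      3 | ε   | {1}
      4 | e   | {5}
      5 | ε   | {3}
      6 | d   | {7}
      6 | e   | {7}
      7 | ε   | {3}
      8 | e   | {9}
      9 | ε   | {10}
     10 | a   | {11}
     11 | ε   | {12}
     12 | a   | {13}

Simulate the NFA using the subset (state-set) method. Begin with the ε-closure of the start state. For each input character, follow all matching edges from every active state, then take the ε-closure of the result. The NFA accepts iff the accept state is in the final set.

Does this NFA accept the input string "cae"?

Answer: REJECT

Trace:
S₀ = ε-closure({0}) = {0,1,2,4,6,8}
'c' @ 1: {}  — dead — no transitions
rest 'ae' ignored (set empty)
end set {} — state 13 not in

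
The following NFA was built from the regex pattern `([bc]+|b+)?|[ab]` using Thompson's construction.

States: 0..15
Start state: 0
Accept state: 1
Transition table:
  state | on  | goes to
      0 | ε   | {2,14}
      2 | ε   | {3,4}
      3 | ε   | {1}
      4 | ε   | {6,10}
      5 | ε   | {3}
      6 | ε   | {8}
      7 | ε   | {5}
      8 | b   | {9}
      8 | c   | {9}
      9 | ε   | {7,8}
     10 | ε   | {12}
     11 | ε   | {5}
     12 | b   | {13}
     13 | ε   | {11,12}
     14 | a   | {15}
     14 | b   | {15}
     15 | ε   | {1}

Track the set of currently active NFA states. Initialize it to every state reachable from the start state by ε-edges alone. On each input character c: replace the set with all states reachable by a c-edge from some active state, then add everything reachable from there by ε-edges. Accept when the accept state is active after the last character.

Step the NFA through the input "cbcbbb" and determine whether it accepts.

Answer: ACCEPT

Derivation:
start: ε-closure({0}) = {0,1,2,3,4,6,8,10,12,14}
'c' @ 1: {1,3,5,7,8,9}  ✓accept
'b' @ 2: {1,3,5,7,8,9}  ✓accept
'c' @ 3: {1,3,5,7,8,9}  ✓accept
'b' @ 4: {1,3,5,7,8,9}  ✓accept
'b' @ 5: {1,3,5,7,8,9}  ✓accept
'b' @ 6: {1,3,5,7,8,9}  ✓accept
end set {1,3,5,7,8,9} — state 1 in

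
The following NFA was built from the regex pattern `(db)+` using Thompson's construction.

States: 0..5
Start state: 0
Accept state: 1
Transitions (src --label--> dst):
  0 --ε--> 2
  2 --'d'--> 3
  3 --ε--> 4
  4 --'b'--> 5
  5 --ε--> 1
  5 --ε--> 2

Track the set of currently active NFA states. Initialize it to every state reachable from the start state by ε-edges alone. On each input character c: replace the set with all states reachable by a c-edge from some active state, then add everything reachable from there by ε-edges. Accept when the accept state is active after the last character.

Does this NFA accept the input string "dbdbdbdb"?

Answer: ACCEPT

Trace:
initial (ε-close {0}): {0,2}
'd' @ 1: {3,4}
'b' @ 2: {1,2,5}  [accepting]
'd' @ 3: {3,4}
'b' @ 4: {1,2,5}  [accepting]
'd' @ 5: {3,4}
'b' @ 6: {1,2,5}  [accepting]
'd' @ 7: {3,4}
'b' @ 8: {1,2,5}  [accepting]
end set {1,2,5} — state 1 in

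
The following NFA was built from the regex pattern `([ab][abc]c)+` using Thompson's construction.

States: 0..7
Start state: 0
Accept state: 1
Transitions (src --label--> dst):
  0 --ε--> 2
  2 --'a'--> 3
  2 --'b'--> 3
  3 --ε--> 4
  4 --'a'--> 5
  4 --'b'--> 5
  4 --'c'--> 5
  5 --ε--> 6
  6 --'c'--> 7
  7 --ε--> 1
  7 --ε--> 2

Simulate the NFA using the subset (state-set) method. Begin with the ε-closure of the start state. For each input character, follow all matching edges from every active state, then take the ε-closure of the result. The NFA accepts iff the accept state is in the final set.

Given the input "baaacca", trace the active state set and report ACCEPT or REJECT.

Answer: REJECT

Trace:
initial (ε-close {0}): {0,2}
'b' @ 1: {3,4}
'a' @ 2: {5,6}
'a' @ 3: {}  — no active states
rest 'acca' ignored (set empty)
after full input: {}  (accept=1 not in)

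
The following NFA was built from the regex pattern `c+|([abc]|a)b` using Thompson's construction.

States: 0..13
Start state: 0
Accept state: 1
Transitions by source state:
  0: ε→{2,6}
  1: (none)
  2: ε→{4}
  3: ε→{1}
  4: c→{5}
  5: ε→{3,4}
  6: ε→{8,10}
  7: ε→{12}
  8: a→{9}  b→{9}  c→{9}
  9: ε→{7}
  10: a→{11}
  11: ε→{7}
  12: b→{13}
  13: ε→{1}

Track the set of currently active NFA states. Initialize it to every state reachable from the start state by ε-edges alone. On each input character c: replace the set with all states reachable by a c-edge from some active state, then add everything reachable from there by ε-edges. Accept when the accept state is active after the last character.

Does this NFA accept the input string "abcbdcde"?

Answer: REJECT

Derivation:
initial (ε-close {0}): {0,2,4,6,8,10}
'a' @ 1: {7,9,11,12}
'b' @ 2: {1,13}  (accept∈set)
'c' @ 3: {}  — dead — no transitions
rest 'bdcde' ignored (set empty)
after full input: {}  (accept=1 not in)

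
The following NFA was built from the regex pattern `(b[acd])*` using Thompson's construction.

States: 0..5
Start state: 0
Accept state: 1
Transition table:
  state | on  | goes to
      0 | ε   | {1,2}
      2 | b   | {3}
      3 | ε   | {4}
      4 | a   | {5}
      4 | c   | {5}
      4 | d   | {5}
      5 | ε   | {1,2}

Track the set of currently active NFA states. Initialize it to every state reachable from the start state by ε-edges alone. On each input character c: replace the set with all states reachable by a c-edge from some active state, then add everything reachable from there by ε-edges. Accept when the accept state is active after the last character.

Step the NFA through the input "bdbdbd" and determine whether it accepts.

start: ε-closure({0}) = {0,1,2}
'b' @ 1: {3,4}
'd' @ 2: {1,2,5}  ✓accept
'b' @ 3: {3,4}
'd' @ 4: {1,2,5}  ✓accept
'b' @ 5: {3,4}
'd' @ 6: {1,2,5}  ✓accept
after full input: {1,2,5}  (accept=1 in)

Answer: ACCEPT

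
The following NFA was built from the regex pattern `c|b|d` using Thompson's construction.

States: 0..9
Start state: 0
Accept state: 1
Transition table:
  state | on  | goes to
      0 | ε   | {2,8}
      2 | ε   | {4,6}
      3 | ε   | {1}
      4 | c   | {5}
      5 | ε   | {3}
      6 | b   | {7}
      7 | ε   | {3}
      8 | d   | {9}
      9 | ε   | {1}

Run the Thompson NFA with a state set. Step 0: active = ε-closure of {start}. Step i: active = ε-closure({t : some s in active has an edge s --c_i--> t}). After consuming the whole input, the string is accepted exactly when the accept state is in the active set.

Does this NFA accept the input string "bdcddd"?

start: ε-closure({0}) = {0,2,4,6,8}
'b' @ 1: {1,3,7}  [accepting]
'd' @ 2: {}  — dead — no transitions
rest 'cddd' ignored (set empty)
final: {}; accept 1 not in set

Answer: REJECT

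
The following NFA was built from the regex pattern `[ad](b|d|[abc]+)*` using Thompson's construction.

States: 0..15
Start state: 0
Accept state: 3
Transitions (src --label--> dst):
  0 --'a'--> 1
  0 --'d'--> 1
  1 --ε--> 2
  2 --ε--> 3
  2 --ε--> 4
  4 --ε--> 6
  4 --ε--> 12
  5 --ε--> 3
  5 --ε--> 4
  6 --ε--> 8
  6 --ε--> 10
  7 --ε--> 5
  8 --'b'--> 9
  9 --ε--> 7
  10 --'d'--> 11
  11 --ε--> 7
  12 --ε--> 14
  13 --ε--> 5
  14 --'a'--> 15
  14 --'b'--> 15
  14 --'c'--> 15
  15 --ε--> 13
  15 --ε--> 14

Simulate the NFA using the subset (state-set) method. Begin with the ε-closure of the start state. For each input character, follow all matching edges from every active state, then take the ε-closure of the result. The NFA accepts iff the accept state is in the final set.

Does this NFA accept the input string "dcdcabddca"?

initial (ε-close {0}): {0}
'd' @ 1: {1,2,3,4,6,8,10,12,14}  (accept∈set)
'c' @ 2: {3,4,5,6,8,10,12,13,14,15}  (accept∈set)
'd' @ 3: {3,4,5,6,7,8,10,11,12,14}  (accept∈set)
'c' @ 4: {3,4,5,6,8,10,12,13,14,15}  (accept∈set)
'a' @ 5: {3,4,5,6,8,10,12,13,14,15}  (accept∈set)
'b' @ 6: {3,4,5,6,7,8,9,10,12,13,14,15}  (accept∈set)
'd' @ 7: {3,4,5,6,7,8,10,11,12,14}  (accept∈set)
'd' @ 8: {3,4,5,6,7,8,10,11,12,14}  (accept∈set)
'c' @ 9: {3,4,5,6,8,10,12,13,14,15}  (accept∈set)
'a' @ 10: {3,4,5,6,8,10,12,13,14,15}  (accept∈set)
after full input: {3,4,5,6,8,10,12,13,14,15}  (accept=3 in)

Answer: ACCEPT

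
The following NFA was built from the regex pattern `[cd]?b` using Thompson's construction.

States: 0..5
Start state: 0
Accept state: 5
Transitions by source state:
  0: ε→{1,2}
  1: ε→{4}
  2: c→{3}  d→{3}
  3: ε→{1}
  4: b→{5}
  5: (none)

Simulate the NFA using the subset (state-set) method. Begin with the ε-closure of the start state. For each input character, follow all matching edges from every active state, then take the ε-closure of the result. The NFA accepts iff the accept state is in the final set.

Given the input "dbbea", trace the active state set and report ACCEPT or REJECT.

Answer: REJECT

Derivation:
S₀ = ε-closure({0}) = {0,1,2,4}
'd' @ 1: {1,3,4}
'b' @ 2: {5}  [accepting]
'b' @ 3: {}  — state set empty
rest 'ea' ignored (set empty)
end set {} — state 5 not in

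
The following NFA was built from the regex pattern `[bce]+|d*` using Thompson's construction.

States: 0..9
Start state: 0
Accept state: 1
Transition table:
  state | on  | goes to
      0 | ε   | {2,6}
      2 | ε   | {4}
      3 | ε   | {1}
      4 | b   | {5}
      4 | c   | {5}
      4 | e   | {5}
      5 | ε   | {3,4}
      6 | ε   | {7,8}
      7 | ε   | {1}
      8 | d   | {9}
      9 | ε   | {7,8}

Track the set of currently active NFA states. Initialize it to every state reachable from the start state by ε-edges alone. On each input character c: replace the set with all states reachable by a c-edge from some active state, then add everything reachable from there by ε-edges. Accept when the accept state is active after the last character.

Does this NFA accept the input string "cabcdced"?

Answer: REJECT

Steps:
start: ε-closure({0}) = {0,1,2,4,6,7,8}
'c' @ 1: {1,3,4,5}  ✓accept
'a' @ 2: {}  — state set empty
rest 'bcdced' ignored (set empty)
final: {}; accept 1 not in set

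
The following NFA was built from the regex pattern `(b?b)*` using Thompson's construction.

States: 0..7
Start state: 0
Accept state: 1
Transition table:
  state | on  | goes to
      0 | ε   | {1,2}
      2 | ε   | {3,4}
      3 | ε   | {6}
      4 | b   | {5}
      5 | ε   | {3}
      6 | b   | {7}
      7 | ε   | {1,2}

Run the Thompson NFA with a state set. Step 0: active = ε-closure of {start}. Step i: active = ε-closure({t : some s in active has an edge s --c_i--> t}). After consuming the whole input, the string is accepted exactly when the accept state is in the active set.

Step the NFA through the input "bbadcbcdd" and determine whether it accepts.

Answer: REJECT

Steps:
S₀ = ε-closure({0}) = {0,1,2,3,4,6}
'b' @ 1: {1,2,3,4,5,6,7}  ✓accept
'b' @ 2: {1,2,3,4,5,6,7}  ✓accept
'a' @ 3: {}  — no active states
rest 'dcbcdd' ignored (set empty)
end set {} — state 1 not in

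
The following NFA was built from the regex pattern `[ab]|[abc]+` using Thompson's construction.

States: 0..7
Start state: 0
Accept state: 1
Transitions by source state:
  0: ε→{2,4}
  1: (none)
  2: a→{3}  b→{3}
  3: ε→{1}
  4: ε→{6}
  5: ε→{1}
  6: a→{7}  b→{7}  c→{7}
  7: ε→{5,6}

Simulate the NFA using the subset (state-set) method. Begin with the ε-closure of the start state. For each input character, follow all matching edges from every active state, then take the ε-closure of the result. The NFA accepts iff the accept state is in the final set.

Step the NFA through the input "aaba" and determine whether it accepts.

initial (ε-close {0}): {0,2,4,6}
'a' @ 1: {1,3,5,6,7}  ✓accept
'a' @ 2: {1,5,6,7}  ✓accept
'b' @ 3: {1,5,6,7}  ✓accept
'a' @ 4: {1,5,6,7}  ✓accept
end set {1,5,6,7} — state 1 in

Answer: ACCEPT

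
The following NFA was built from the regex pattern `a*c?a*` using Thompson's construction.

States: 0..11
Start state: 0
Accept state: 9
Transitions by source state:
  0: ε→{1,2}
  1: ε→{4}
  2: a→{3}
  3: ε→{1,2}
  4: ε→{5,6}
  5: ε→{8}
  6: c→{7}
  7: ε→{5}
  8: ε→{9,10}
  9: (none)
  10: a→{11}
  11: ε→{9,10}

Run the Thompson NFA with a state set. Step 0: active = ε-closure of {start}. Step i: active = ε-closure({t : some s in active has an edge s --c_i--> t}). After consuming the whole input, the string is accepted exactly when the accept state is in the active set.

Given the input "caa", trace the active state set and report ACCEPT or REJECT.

Answer: ACCEPT

Trace:
S₀ = ε-closure({0}) = {0,1,2,4,5,6,8,9,10}
'c' @ 1: {5,7,8,9,10}  (accept∈set)
'a' @ 2: {9,10,11}  (accept∈set)
'a' @ 3: {9,10,11}  (accept∈set)
final: {9,10,11}; accept 9 in set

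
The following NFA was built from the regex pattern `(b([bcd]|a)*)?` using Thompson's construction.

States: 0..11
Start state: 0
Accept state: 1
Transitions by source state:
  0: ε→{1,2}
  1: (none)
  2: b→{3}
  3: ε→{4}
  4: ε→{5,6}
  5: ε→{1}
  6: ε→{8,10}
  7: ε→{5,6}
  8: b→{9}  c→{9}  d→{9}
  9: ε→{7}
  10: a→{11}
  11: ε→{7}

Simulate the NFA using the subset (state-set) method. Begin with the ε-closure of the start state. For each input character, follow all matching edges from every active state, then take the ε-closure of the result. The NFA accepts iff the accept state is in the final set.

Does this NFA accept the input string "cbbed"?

S₀ = ε-closure({0}) = {0,1,2}
'c' @ 1: {}  — state set empty
rest 'bbed' ignored (set empty)
final: {}; accept 1 not in set

Answer: REJECT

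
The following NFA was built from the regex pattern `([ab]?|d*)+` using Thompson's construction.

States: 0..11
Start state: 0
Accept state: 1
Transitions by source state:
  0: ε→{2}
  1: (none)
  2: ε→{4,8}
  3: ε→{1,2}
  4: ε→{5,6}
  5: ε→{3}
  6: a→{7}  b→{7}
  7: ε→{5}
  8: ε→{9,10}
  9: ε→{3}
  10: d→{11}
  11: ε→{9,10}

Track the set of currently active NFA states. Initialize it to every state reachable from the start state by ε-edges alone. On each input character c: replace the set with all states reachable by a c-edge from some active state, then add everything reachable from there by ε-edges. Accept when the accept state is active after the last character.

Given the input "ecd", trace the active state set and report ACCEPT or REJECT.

Answer: REJECT

Derivation:
S₀ = ε-closure({0}) = {0,1,2,3,4,5,6,8,9,10}
'e' @ 1: {}  — dead — no transitions
rest 'cd' ignored (set empty)
after full input: {}  (accept=1 not in)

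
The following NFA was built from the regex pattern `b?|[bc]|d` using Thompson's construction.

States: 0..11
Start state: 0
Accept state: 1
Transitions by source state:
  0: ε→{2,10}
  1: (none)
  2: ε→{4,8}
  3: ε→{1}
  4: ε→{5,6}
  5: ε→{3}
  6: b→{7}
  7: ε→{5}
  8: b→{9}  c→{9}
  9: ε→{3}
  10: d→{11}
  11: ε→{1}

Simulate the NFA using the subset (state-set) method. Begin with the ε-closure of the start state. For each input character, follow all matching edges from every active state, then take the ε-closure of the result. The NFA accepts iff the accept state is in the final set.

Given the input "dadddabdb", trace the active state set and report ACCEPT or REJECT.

Answer: REJECT

Steps:
start: ε-closure({0}) = {0,1,2,3,4,5,6,8,10}
'd' @ 1: {1,11}  ✓accept
'a' @ 2: {}  — no active states
rest 'dddabdb' ignored (set empty)
end set {} — state 1 not in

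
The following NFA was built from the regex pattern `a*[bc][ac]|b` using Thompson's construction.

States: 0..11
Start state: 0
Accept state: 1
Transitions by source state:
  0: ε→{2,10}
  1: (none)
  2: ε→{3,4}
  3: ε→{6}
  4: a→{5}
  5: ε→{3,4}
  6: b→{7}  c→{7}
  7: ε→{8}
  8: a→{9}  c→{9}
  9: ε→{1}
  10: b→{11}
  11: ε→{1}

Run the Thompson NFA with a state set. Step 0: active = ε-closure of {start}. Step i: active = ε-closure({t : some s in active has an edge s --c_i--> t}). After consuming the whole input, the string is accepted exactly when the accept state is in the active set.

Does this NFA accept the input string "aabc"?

Answer: ACCEPT

Steps:
S₀ = ε-closure({0}) = {0,2,3,4,6,10}
'a' @ 1: {3,4,5,6}
'a' @ 2: {3,4,5,6}
'b' @ 3: {7,8}
'c' @ 4: {1,9}  ✓accept
end set {1,9} — state 1 in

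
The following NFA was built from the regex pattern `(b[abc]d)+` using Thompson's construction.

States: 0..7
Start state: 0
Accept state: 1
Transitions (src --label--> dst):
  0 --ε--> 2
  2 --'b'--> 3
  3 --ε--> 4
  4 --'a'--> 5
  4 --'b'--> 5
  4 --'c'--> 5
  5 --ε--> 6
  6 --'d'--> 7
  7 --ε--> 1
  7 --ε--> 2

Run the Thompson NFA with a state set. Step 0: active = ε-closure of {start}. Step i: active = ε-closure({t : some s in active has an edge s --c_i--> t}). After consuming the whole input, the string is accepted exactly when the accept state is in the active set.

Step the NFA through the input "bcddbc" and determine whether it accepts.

S₀ = ε-closure({0}) = {0,2}
'b' @ 1: {3,4}
'c' @ 2: {5,6}
'd' @ 3: {1,2,7}  [accepting]
'd' @ 4: {}  — no active states
rest 'bc' ignored (set empty)
end set {} — state 1 not in

Answer: REJECT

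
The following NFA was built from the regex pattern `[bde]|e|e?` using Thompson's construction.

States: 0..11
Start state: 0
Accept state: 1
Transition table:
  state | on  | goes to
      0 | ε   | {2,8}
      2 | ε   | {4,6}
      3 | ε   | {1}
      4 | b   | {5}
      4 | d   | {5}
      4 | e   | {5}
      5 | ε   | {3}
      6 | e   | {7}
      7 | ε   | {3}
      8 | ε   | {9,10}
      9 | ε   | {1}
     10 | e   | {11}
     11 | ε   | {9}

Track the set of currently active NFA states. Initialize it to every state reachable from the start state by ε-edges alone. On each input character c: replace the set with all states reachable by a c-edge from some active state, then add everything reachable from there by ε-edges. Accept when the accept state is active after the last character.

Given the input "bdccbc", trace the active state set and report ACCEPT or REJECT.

S₀ = ε-closure({0}) = {0,1,2,4,6,8,9,10}
'b' @ 1: {1,3,5}  [accepting]
'd' @ 2: {}  — no active states
rest 'ccbc' ignored (set empty)
end set {} — state 1 not in

Answer: REJECT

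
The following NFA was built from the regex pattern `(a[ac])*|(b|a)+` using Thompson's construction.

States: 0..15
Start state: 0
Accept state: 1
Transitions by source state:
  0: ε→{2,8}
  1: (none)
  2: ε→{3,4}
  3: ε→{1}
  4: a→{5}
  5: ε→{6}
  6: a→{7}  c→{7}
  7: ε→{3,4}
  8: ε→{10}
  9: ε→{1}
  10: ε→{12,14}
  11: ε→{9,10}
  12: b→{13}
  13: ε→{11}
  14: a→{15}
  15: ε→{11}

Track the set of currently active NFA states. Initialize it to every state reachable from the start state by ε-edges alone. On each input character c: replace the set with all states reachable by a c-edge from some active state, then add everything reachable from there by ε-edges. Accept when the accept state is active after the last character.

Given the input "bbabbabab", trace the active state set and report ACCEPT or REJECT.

Answer: ACCEPT

Trace:
S₀ = ε-closure({0}) = {0,1,2,3,4,8,10,12,14}
'b' @ 1: {1,9,10,11,12,13,14}  [accepting]
'b' @ 2: {1,9,10,11,12,13,14}  [accepting]
'a' @ 3: {1,9,10,11,12,14,15}  [accepting]
'b' @ 4: {1,9,10,11,12,13,14}  [accepting]
'b' @ 5: {1,9,10,11,12,13,14}  [accepting]
'a' @ 6: {1,9,10,11,12,14,15}  [accepting]
'b' @ 7: {1,9,10,11,12,13,14}  [accepting]
'a' @ 8: {1,9,10,11,12,14,15}  [accepting]
'b' @ 9: {1,9,10,11,12,13,14}  [accepting]
final: {1,9,10,11,12,13,14}; accept 1 in set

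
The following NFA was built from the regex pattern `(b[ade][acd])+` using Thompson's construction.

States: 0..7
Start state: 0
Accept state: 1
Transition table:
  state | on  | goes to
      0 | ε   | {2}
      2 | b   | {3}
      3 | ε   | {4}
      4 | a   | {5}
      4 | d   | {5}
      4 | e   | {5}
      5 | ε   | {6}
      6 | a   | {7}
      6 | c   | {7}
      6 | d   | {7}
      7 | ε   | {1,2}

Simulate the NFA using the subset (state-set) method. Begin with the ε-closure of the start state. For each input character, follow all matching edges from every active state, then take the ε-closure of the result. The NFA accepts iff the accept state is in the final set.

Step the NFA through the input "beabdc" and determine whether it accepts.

Answer: ACCEPT

Trace:
start: ε-closure({0}) = {0,2}
'b' @ 1: {3,4}
'e' @ 2: {5,6}
'a' @ 3: {1,2,7}  [accepting]
'b' @ 4: {3,4}
'd' @ 5: {5,6}
'c' @ 6: {1,2,7}  [accepting]
final: {1,2,7}; accept 1 in set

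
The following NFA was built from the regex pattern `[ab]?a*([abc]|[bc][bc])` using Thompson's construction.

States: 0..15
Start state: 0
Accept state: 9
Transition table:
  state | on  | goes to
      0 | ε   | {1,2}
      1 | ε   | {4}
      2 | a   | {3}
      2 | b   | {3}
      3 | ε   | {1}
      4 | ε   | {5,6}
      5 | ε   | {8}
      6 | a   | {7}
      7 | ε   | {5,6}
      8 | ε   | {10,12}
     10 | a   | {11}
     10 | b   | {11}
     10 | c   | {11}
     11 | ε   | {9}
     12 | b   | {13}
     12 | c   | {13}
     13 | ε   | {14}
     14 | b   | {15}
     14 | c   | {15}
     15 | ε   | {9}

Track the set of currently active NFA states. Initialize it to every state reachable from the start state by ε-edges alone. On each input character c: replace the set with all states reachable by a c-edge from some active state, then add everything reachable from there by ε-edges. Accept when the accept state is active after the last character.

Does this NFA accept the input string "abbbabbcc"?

Answer: REJECT

Derivation:
start: ε-closure({0}) = {0,1,2,4,5,6,8,10,12}
'a' @ 1: {1,3,4,5,6,7,8,9,10,11,12}  [accepting]
'b' @ 2: {9,11,13,14}  [accepting]
'b' @ 3: {9,15}  [accepting]
'b' @ 4: {}  — state set empty
rest 'abbcc' ignored (set empty)
end set {} — state 9 not in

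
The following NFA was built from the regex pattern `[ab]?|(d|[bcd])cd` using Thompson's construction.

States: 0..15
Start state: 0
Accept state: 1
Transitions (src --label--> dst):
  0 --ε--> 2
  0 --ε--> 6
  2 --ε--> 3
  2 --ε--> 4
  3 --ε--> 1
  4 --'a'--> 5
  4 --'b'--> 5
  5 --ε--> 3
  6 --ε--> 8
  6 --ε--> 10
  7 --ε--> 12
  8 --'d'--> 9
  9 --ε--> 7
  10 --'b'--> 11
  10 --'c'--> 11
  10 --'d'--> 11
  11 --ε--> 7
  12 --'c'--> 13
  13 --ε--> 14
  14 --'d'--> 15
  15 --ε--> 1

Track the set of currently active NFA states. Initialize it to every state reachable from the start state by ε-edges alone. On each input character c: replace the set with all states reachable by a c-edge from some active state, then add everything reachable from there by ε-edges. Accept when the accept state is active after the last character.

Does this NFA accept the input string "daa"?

start: ε-closure({0}) = {0,1,2,3,4,6,8,10}
'd' @ 1: {7,9,11,12}
'a' @ 2: {}  — no active states
rest 'a' ignored (set empty)
final: {}; accept 1 not in set

Answer: REJECT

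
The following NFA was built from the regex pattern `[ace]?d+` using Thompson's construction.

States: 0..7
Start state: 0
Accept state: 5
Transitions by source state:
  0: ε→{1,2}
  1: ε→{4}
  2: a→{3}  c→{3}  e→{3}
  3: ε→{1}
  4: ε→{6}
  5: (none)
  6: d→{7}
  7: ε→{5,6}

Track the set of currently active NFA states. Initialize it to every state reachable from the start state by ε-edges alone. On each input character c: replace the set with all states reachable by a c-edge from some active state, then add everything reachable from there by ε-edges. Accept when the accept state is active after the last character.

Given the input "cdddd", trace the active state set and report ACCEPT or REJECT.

Answer: ACCEPT

Steps:
S₀ = ε-closure({0}) = {0,1,2,4,6}
'c' @ 1: {1,3,4,6}
'd' @ 2: {5,6,7}  (accept∈set)
'd' @ 3: {5,6,7}  (accept∈set)
'd' @ 4: {5,6,7}  (accept∈set)
'd' @ 5: {5,6,7}  (accept∈set)
after full input: {5,6,7}  (accept=5 in)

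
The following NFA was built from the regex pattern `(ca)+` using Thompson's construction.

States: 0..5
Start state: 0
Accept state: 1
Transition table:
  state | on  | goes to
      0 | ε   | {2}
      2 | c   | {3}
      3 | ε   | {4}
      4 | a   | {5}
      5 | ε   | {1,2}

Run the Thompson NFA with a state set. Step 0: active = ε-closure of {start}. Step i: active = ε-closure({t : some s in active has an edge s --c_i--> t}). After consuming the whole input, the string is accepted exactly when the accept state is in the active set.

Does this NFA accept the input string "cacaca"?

initial (ε-close {0}): {0,2}
'c' @ 1: {3,4}
'a' @ 2: {1,2,5}  (accept∈set)
'c' @ 3: {3,4}
'a' @ 4: {1,2,5}  (accept∈set)
'c' @ 5: {3,4}
'a' @ 6: {1,2,5}  (accept∈set)
end set {1,2,5} — state 1 in

Answer: ACCEPT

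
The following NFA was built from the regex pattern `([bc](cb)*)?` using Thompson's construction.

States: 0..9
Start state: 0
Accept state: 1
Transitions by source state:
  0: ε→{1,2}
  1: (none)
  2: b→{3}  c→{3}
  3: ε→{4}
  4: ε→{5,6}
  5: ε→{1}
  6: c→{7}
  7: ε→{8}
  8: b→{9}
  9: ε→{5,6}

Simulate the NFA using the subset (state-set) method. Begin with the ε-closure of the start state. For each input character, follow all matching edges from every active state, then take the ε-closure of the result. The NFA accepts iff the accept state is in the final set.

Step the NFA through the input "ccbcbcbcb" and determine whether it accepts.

start: ε-closure({0}) = {0,1,2}
'c' @ 1: {1,3,4,5,6}  (accept∈set)
'c' @ 2: {7,8}
'b' @ 3: {1,5,6,9}  (accept∈set)
'c' @ 4: {7,8}
'b' @ 5: {1,5,6,9}  (accept∈set)
'c' @ 6: {7,8}
'b' @ 7: {1,5,6,9}  (accept∈set)
'c' @ 8: {7,8}
'b' @ 9: {1,5,6,9}  (accept∈set)
final: {1,5,6,9}; accept 1 in set

Answer: ACCEPT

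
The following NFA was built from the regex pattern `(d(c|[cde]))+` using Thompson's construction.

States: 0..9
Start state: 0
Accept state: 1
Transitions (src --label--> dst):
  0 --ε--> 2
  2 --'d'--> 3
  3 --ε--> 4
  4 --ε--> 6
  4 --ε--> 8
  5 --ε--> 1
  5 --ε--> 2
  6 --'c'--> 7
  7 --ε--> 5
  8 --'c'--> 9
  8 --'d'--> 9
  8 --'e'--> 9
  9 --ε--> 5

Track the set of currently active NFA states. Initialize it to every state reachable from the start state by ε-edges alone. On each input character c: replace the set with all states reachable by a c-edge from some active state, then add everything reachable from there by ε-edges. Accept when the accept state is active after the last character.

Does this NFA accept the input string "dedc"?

Answer: ACCEPT

Steps:
S₀ = ε-closure({0}) = {0,2}
'd' @ 1: {3,4,6,8}
'e' @ 2: {1,2,5,9}  ✓accept
'd' @ 3: {3,4,6,8}
'c' @ 4: {1,2,5,7,9}  ✓accept
end set {1,2,5,7,9} — state 1 in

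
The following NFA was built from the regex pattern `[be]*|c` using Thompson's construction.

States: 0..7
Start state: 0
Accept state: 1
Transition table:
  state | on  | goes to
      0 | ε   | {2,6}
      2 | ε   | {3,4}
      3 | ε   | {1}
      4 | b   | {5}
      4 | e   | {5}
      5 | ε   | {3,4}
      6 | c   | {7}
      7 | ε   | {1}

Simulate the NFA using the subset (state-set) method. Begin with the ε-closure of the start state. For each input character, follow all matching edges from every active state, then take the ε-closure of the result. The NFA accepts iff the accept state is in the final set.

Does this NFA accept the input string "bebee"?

start: ε-closure({0}) = {0,1,2,3,4,6}
'b' @ 1: {1,3,4,5}  ✓accept
'e' @ 2: {1,3,4,5}  ✓accept
'b' @ 3: {1,3,4,5}  ✓accept
'e' @ 4: {1,3,4,5}  ✓accept
'e' @ 5: {1,3,4,5}  ✓accept
after full input: {1,3,4,5}  (accept=1 in)

Answer: ACCEPT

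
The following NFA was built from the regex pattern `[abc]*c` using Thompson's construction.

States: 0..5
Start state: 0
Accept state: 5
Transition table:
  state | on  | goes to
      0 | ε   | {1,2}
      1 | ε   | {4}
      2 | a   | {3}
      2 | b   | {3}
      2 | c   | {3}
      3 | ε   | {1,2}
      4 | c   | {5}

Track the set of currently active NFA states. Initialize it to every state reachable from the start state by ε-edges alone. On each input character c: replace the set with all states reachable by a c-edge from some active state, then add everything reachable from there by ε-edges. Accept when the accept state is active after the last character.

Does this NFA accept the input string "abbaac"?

initial (ε-close {0}): {0,1,2,4}
'a' @ 1: {1,2,3,4}
'b' @ 2: {1,2,3,4}
'b' @ 3: {1,2,3,4}
'a' @ 4: {1,2,3,4}
'a' @ 5: {1,2,3,4}
'c' @ 6: {1,2,3,4,5}  ✓accept
final: {1,2,3,4,5}; accept 5 in set

Answer: ACCEPT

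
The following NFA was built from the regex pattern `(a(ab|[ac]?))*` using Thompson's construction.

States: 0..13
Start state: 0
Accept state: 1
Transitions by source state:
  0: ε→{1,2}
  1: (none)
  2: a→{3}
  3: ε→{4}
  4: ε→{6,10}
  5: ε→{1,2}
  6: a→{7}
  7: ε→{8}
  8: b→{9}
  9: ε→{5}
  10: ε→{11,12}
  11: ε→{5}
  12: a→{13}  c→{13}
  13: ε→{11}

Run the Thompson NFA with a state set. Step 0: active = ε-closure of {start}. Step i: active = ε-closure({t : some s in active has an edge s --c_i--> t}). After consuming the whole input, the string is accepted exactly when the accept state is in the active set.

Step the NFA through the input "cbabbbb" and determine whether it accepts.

Answer: REJECT

Trace:
S₀ = ε-closure({0}) = {0,1,2}
'c' @ 1: {}  — state set empty
rest 'babbbb' ignored (set empty)
after full input: {}  (accept=1 not in)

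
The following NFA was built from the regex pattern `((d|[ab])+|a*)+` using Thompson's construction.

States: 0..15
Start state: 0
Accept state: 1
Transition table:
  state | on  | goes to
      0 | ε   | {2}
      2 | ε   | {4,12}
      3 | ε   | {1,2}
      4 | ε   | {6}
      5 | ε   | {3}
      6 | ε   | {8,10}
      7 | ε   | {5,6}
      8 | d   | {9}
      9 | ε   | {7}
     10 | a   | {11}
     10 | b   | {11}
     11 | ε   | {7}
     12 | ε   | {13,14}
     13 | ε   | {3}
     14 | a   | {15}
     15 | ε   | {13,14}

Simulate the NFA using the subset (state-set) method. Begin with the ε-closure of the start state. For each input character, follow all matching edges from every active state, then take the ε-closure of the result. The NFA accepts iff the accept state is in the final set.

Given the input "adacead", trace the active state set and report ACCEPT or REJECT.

initial (ε-close {0}): {0,1,2,3,4,6,8,10,12,13,14}
'a' @ 1: {1,2,3,4,5,6,7,8,10,11,12,13,14,15}  (accept∈set)
'd' @ 2: {1,2,3,4,5,6,7,8,9,10,12,13,14}  (accept∈set)
'a' @ 3: {1,2,3,4,5,6,7,8,10,11,12,13,14,15}  (accept∈set)
'c' @ 4: {}  — dead — no transitions
rest 'ead' ignored (set empty)
end set {} — state 1 not in

Answer: REJECT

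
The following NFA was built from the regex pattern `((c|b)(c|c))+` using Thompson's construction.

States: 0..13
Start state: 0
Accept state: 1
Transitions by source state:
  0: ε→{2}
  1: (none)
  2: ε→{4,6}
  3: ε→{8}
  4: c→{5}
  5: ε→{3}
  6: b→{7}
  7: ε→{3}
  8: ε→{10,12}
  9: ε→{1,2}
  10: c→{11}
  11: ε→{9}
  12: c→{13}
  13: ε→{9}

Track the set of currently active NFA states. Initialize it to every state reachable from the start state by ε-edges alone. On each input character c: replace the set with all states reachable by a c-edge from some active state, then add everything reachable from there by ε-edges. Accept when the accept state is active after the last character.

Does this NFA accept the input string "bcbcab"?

initial (ε-close {0}): {0,2,4,6}
'b' @ 1: {3,7,8,10,12}
'c' @ 2: {1,2,4,6,9,11,13}  [accepting]
'b' @ 3: {3,7,8,10,12}
'c' @ 4: {1,2,4,6,9,11,13}  [accepting]
'a' @ 5: {}  — dead — no transitions
rest 'b' ignored (set empty)
end set {} — state 1 not in

Answer: REJECT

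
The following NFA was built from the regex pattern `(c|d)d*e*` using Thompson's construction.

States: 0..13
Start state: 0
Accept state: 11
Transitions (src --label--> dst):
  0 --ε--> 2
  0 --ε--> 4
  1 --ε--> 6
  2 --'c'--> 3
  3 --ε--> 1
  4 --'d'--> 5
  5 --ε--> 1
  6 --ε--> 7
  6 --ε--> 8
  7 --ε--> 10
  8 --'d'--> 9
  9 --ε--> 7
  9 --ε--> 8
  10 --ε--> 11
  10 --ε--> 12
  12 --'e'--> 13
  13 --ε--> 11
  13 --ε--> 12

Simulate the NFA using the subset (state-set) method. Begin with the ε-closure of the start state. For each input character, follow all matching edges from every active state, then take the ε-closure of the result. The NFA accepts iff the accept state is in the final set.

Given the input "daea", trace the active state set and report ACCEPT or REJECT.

Answer: REJECT

Steps:
S₀ = ε-closure({0}) = {0,2,4}
'd' @ 1: {1,5,6,7,8,10,11,12}  [accepting]
'a' @ 2: {}  — state set empty
rest 'ea' ignored (set empty)
end set {} — state 11 not in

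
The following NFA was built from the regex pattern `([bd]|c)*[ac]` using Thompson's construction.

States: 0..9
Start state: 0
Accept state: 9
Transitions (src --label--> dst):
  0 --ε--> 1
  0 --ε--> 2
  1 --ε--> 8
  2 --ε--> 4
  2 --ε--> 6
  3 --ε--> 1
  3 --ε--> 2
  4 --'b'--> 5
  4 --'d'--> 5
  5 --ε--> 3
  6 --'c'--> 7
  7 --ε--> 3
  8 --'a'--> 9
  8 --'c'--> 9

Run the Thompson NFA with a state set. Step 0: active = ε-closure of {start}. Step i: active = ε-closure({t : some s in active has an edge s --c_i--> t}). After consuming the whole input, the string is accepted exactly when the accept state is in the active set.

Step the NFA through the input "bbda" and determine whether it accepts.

S₀ = ε-closure({0}) = {0,1,2,4,6,8}
'b' @ 1: {1,2,3,4,5,6,8}
'b' @ 2: {1,2,3,4,5,6,8}
'd' @ 3: {1,2,3,4,5,6,8}
'a' @ 4: {9}  (accept∈set)
end set {9} — state 9 in

Answer: ACCEPT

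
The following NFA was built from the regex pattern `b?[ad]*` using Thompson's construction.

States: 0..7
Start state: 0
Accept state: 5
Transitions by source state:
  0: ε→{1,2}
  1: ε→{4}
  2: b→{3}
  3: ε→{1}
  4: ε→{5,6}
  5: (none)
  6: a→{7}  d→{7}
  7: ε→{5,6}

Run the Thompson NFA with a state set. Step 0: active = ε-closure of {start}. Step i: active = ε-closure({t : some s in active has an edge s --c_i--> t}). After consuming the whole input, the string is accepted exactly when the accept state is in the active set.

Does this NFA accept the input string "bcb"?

Answer: REJECT

Steps:
start: ε-closure({0}) = {0,1,2,4,5,6}
'b' @ 1: {1,3,4,5,6}  ✓accept
'c' @ 2: {}  — dead — no transitions
rest 'b' ignored (set empty)
end set {} — state 5 not in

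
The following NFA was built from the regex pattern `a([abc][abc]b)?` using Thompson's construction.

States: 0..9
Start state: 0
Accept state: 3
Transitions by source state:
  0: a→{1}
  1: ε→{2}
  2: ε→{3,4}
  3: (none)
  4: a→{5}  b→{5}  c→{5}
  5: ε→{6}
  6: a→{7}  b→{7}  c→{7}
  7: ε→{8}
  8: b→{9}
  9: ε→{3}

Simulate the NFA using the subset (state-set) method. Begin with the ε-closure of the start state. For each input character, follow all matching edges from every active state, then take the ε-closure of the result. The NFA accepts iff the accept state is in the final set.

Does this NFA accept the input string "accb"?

Answer: ACCEPT

Derivation:
start: ε-closure({0}) = {0}
'a' @ 1: {1,2,3,4}  (accept∈set)
'c' @ 2: {5,6}
'c' @ 3: {7,8}
'b' @ 4: {3,9}  (accept∈set)
after full input: {3,9}  (accept=3 in)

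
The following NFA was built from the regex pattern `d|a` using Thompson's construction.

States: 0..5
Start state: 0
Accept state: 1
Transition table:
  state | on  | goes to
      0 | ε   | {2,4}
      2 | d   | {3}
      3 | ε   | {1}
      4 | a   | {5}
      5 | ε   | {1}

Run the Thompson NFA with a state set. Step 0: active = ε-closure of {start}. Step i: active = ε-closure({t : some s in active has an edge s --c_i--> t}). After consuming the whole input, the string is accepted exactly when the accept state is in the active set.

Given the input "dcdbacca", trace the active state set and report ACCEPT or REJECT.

Answer: REJECT

Derivation:
S₀ = ε-closure({0}) = {0,2,4}
'd' @ 1: {1,3}  ✓accept
'c' @ 2: {}  — state set empty
rest 'dbacca' ignored (set empty)
end set {} — state 1 not in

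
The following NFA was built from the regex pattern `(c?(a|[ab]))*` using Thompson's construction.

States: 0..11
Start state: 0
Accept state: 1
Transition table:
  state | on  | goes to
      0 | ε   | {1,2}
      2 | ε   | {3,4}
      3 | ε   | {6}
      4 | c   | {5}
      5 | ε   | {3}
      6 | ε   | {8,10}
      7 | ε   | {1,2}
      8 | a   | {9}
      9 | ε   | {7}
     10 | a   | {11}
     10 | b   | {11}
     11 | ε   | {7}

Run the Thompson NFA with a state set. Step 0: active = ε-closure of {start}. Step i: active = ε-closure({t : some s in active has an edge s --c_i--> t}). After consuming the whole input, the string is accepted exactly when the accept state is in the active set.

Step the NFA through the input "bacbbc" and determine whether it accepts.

initial (ε-close {0}): {0,1,2,3,4,6,8,10}
'b' @ 1: {1,2,3,4,6,7,8,10,11}  (accept∈set)
'a' @ 2: {1,2,3,4,6,7,8,9,10,11}  (accept∈set)
'c' @ 3: {3,5,6,8,10}
'b' @ 4: {1,2,3,4,6,7,8,10,11}  (accept∈set)
'b' @ 5: {1,2,3,4,6,7,8,10,11}  (accept∈set)
'c' @ 6: {3,5,6,8,10}
end set {3,5,6,8,10} — state 1 not in

Answer: REJECT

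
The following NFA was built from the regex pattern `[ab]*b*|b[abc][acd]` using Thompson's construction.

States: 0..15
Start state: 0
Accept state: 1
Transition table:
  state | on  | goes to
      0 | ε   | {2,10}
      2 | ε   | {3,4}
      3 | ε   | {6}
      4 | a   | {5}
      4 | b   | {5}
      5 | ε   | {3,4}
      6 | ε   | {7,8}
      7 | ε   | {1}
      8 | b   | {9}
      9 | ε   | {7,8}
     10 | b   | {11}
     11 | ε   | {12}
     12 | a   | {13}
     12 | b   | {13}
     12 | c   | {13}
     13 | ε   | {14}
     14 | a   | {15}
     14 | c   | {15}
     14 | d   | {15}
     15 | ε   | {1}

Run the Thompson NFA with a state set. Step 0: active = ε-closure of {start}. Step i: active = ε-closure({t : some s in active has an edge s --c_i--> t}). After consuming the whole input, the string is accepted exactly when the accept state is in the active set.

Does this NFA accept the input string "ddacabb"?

initial (ε-close {0}): {0,1,2,3,4,6,7,8,10}
'd' @ 1: {}  — dead — no transitions
rest 'dacabb' ignored (set empty)
final: {}; accept 1 not in set

Answer: REJECT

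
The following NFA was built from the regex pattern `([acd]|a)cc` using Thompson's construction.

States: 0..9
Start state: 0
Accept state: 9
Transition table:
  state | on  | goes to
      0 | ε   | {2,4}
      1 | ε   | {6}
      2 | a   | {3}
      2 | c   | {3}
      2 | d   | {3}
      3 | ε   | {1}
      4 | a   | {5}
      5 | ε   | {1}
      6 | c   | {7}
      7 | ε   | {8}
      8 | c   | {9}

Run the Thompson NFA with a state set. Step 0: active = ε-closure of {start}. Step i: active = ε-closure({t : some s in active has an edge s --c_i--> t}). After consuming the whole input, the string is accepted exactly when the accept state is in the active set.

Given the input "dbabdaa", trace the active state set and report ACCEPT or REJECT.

start: ε-closure({0}) = {0,2,4}
'd' @ 1: {1,3,6}
'b' @ 2: {}  — state set empty
rest 'abdaa' ignored (set empty)
end set {} — state 9 not in

Answer: REJECT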